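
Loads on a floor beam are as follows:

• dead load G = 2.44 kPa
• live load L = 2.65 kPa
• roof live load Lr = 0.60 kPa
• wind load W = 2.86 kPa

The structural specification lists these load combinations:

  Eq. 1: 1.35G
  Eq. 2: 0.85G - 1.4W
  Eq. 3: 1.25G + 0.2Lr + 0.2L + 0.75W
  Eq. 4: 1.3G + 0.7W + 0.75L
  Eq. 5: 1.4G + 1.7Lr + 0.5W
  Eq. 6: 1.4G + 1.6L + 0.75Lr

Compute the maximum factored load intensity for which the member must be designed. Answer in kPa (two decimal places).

8.11 kPa

Eq. 1: 1.35(2.44) = 3.29
Eq. 2: 0.85(2.44) - 1.4(2.86) = 2.07 - 4.00 = -1.93
Eq. 3: 1.25(2.44) + 0.2(0.60) + 0.2(2.65) + 0.75(2.86) = 3.05 + 0.12 + 0.53 + 2.15 = 5.85
Eq. 4: 1.3(2.44) + 0.7(2.86) + 0.75(2.65) = 3.17 + 2.00 + 1.99 = 7.16
Eq. 5: 1.4(2.44) + 1.7(0.60) + 0.5(2.86) = 3.42 + 1.02 + 1.43 = 5.87
Eq. 6: 1.4(2.44) + 1.6(2.65) + 0.75(0.60) = 3.42 + 4.24 + 0.45 = 8.11
The controlling combination is 6, giving 8.11 kPa.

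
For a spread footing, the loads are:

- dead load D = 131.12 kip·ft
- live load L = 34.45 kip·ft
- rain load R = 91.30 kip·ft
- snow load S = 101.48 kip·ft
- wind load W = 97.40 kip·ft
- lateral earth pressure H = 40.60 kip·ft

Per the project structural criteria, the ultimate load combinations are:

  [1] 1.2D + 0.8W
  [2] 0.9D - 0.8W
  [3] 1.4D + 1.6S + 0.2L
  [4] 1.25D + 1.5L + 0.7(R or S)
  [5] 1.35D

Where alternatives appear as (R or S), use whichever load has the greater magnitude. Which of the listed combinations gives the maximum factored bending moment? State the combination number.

(R or S) → S = 101.48 kip·ft.
[1] 1.2(131.12) + 0.8(97.40) = 157.34 + 77.92 = 235.26
[2] 0.9(131.12) - 0.8(97.40) = 118.01 - 77.92 = 40.09
[3] 1.4(131.12) + 1.6(101.48) + 0.2(34.45) = 183.57 + 162.37 + 6.89 = 352.83
[4] 1.25(131.12) + 1.5(34.45) + 0.7(101.48) = 286.61
[5] 1.35(131.12) = 177.01
The largest value is 352.83 kip·ft from combination 3.

Combination 3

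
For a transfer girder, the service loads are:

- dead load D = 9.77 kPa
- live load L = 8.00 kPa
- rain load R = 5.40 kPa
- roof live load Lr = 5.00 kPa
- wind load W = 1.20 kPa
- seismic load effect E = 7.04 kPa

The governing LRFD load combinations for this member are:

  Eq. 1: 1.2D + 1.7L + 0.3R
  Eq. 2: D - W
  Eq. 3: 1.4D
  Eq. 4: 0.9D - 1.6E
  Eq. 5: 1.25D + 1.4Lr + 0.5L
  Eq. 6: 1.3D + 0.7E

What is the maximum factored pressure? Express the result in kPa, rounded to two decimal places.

26.94 kPa

Eq. 1: 1.2(9.77) + 1.7(8.00) + 0.3(5.40) = 11.72 + 13.60 + 1.62 = 26.94
Eq. 2: 1.0(9.77) - 1.0(1.20) = 9.77 - 1.20 = 8.57
Eq. 3: 1.4(9.77) = 13.68
Eq. 4: 0.9(9.77) - 1.6(7.04) = 8.79 - 11.26 = -2.47
Eq. 5: 1.25(9.77) + 1.4(5.00) + 0.5(8.00) = 12.21 + 7.00 + 4.00 = 23.21
Eq. 6: 1.3(9.77) + 0.7(7.04) = 12.70 + 4.93 = 17.63
Combination 1 governs: p_u = 26.94 kPa.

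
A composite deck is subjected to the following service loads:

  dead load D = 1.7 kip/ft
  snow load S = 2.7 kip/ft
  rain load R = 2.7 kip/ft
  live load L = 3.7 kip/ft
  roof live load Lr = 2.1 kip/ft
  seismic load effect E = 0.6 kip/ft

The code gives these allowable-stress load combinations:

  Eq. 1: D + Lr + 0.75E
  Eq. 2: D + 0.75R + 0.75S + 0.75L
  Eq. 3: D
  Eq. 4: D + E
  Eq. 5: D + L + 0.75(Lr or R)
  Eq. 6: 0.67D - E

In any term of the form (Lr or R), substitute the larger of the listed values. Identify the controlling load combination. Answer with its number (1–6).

(Lr or R) → R = 2.7 kip/ft.
Eq. 1: 1.0(1.7) + 1.0(2.1) + 0.75(0.6) = 1.7 + 2.1 + 0.5 = 4.3
Eq. 2: 1.0(1.7) + 0.75(2.7) + 0.75(2.7) + 0.75(3.7) = 1.7 + 2.0 + 2.0 + 2.8 = 8.5
Eq. 3: 1.0(1.7) = 1.7
Eq. 4: 1.0(1.7) + 1.0(0.6) = 1.7 + 0.6 = 2.3
Eq. 5: 1.0(1.7) + 1.0(3.7) + 0.75(2.7) = 1.7 + 3.7 + 2.0 = 7.4
Eq. 6: 0.67(1.7) - 1.0(0.6) = 1.1 - 0.6 = 0.5
The largest value is 8.5 kip/ft from combination 2.

Combination 2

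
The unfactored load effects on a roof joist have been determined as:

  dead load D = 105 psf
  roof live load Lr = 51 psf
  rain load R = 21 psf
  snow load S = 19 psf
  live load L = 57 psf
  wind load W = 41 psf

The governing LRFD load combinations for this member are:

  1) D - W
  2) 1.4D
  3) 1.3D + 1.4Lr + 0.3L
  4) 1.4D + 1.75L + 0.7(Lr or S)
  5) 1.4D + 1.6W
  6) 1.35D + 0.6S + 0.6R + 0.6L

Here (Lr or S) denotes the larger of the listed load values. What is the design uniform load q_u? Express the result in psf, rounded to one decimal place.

(Lr or S) → Lr = 51 psf.
1) 1.0(105) - 1.0(41) = 64.0
2) 1.4(105) = 147.0
3) 1.3(105) + 1.4(51) + 0.3(57) = 225.0
4) 1.4(105) + 1.75(57) + 0.7(51) = 282.5
5) 1.4(105) + 1.6(41) = 212.6
6) 1.35(105) + 0.6(19) + 0.6(21) + 0.6(57) = 200.0
Combination 4 governs: q_u = 282.5 psf.

282.5 psf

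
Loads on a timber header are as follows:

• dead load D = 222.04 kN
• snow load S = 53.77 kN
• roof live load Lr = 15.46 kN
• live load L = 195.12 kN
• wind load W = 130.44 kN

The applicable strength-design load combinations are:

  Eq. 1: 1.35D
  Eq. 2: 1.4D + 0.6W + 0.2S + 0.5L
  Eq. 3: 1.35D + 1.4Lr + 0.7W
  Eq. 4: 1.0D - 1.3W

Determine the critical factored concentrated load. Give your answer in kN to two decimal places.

497.43 kN

Eq. 1: 1.35(222.04) = 299.75
Eq. 2: 1.4(222.04) + 0.6(130.44) + 0.2(53.77) + 0.5(195.12) = 310.86 + 78.26 + 10.75 + 97.56 = 497.43
Eq. 3: 1.35(222.04) + 1.4(15.46) + 0.7(130.44) = 412.71
Eq. 4: 1.0(222.04) - 1.3(130.44) = 222.04 - 169.57 = 52.47
The controlling combination is 2, giving 497.43 kN.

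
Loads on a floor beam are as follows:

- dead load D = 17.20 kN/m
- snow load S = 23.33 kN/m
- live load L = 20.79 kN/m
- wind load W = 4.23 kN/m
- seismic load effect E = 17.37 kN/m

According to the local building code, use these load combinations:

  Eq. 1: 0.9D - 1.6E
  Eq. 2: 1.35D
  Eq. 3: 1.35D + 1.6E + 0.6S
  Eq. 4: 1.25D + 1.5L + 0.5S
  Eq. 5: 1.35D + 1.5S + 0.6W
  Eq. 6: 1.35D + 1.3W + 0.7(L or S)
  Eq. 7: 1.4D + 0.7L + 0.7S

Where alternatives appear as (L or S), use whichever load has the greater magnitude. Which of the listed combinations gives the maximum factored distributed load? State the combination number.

(L or S) → S = 23.33 kN/m.
Eq. 1: 0.9(17.20) - 1.6(17.37) = 15.48 - 27.79 = -12.31
Eq. 2: 1.35(17.20) = 23.22
Eq. 3: 1.35(17.20) + 1.6(17.37) + 0.6(23.33) = 23.22 + 27.79 + 14.00 = 65.01
Eq. 4: 1.25(17.20) + 1.5(20.79) + 0.5(23.33) = 64.35
Eq. 5: 1.35(17.20) + 1.5(23.33) + 0.6(4.23) = 60.75
Eq. 6: 1.35(17.20) + 1.3(4.23) + 0.7(23.33) = 23.22 + 5.50 + 16.33 = 45.05
Eq. 7: 1.4(17.20) + 0.7(20.79) + 0.7(23.33) = 24.08 + 14.55 + 16.33 = 54.96
The largest value is 65.01 kN/m from combination 3.

Combination 3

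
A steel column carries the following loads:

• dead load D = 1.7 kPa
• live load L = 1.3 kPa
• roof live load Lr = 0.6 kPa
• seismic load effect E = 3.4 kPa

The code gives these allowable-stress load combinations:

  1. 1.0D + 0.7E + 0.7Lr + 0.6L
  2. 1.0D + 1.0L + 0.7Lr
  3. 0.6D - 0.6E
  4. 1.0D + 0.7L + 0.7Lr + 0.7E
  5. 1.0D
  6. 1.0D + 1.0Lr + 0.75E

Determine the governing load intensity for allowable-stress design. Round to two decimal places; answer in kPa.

5.41 kPa

1. 1.0(1.7) + 0.7(3.4) + 0.7(0.6) + 0.6(1.3) = 5.28
2. 1.0(1.7) + 1.0(1.3) + 0.7(0.6) = 3.42
3. 0.6(1.7) - 0.6(3.4) = -1.02
4. 1.0(1.7) + 0.7(1.3) + 0.7(0.6) + 0.7(3.4) = 5.41
5. 1.0(1.7) = 1.70
6. 1.0(1.7) + 1.0(0.6) + 0.75(3.4) = 4.85
Maximum is from combination 4.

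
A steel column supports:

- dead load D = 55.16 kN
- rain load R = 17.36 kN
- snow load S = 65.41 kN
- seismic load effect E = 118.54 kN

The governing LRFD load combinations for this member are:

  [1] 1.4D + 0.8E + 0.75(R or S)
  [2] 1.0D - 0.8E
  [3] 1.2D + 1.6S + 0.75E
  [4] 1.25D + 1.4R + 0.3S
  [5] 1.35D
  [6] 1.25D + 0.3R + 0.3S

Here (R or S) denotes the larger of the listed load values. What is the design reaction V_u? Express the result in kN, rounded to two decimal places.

259.75 kN

(R or S) → S = 65.41 kN.
[1] 1.4(55.16) + 0.8(118.54) + 0.75(65.41) = 221.11
[2] 1.0(55.16) - 0.8(118.54) = -39.67
[3] 1.2(55.16) + 1.6(65.41) + 0.75(118.54) = 259.75
[4] 1.25(55.16) + 1.4(17.36) + 0.3(65.41) = 112.88
[5] 1.35(55.16) = 74.47
[6] 1.25(55.16) + 0.3(17.36) + 0.3(65.41) = 93.78
Combination 3 governs: V_u = 259.75 kN.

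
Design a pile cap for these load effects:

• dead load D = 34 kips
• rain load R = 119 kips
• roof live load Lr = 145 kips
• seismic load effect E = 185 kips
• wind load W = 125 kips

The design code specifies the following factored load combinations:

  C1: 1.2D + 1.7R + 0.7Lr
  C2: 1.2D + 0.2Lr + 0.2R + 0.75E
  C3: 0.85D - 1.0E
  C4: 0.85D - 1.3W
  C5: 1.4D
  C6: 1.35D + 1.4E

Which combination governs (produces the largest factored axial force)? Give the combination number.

C1: 1.2(34) + 1.7(119) + 0.7(145) = 344.60
C2: 1.2(34) + 0.2(145) + 0.2(119) + 0.75(185) = 232.35
C3: 0.85(34) - 1.0(185) = -156.10
C4: 0.85(34) - 1.3(125) = -133.60
C5: 1.4(34) = 47.60
C6: 1.35(34) + 1.4(185) = 304.90
The largest value is 344.60 kips from combination 1.

Combination 1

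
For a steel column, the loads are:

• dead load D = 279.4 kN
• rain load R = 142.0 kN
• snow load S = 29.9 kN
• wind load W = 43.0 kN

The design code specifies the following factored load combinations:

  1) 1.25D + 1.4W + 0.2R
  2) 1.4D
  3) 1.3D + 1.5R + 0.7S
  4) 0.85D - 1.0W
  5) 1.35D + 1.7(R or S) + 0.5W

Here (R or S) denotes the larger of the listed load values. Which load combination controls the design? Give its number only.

(R or S) → R = 142.0 kN.
1) 1.25(279.4) + 1.4(43.0) + 0.2(142.0) = 437.9
2) 1.4(279.4) = 391.2
3) 1.3(279.4) + 1.5(142.0) + 0.7(29.9) = 597.2
4) 0.85(279.4) - 1.0(43.0) = 194.5
5) 1.35(279.4) + 1.7(142.0) + 0.5(43.0) = 640.1
The largest value is 640.1 kN from combination 5.

Combination 5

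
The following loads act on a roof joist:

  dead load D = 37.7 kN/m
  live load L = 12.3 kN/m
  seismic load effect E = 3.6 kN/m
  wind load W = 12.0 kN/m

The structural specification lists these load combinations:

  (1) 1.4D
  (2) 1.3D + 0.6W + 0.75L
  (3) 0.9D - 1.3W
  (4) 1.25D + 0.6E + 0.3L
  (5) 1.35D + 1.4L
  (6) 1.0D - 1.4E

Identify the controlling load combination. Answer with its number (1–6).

(1) 1.4(37.7) = 52.78
(2) 1.3(37.7) + 0.6(12.0) + 0.75(12.3) = 49.01 + 7.20 + 9.23 = 65.44
(3) 0.9(37.7) - 1.3(12.0) = 33.93 - 15.60 = 18.33
(4) 1.25(37.7) + 0.6(3.6) + 0.3(12.3) = 47.13 + 2.16 + 3.69 = 52.98
(5) 1.35(37.7) + 1.4(12.3) = 50.90 + 17.22 = 68.12
(6) 1.0(37.7) - 1.4(3.6) = 37.70 - 5.04 = 32.66
The largest value is 68.12 kN/m from combination 5.

Combination 5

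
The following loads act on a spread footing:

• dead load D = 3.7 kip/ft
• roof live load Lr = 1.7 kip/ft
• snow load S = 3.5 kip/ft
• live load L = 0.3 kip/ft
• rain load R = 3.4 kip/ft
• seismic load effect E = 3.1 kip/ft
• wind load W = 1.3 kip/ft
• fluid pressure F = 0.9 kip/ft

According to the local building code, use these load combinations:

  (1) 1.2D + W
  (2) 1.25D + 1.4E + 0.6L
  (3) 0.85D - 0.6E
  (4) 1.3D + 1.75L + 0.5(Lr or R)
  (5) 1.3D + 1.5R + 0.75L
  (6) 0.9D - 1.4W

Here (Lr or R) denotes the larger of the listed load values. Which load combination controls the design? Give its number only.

Combination 5

(Lr or R) → R = 3.4 kip/ft.
(1) 1.2(3.7) + 1.0(1.3) = 4.4 + 1.3 = 5.7
(2) 1.25(3.7) + 1.4(3.1) + 0.6(0.3) = 4.6 + 4.3 + 0.2 = 9.1
(3) 0.85(3.7) - 0.6(3.1) = 1.3
(4) 1.3(3.7) + 1.75(0.3) + 0.5(3.4) = 4.8 + 0.5 + 1.7 = 7.0
(5) 1.3(3.7) + 1.5(3.4) + 0.75(0.3) = 4.8 + 5.1 + 0.2 = 10.1
(6) 0.9(3.7) - 1.4(1.3) = 3.3 - 1.8 = 1.5
The largest value is 10.1 kip/ft from combination 5.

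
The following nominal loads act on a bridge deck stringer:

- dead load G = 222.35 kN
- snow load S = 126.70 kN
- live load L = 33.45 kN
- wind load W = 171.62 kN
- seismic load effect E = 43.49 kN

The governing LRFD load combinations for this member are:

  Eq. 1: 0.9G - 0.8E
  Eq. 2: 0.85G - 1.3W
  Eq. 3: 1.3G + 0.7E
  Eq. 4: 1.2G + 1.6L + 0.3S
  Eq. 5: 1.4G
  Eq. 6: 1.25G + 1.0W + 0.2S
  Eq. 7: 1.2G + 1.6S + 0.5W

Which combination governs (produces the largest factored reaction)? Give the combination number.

Eq. 1: 0.9(222.35) - 0.8(43.49) = 165.32
Eq. 2: 0.85(222.35) - 1.3(171.62) = 189.00 - 223.11 = -34.11
Eq. 3: 1.3(222.35) + 0.7(43.49) = 289.06 + 30.44 = 319.50
Eq. 4: 1.2(222.35) + 1.6(33.45) + 0.3(126.70) = 266.82 + 53.52 + 38.01 = 358.35
Eq. 5: 1.4(222.35) = 311.29
Eq. 6: 1.25(222.35) + 1.0(171.62) + 0.2(126.70) = 277.94 + 171.62 + 25.34 = 474.90
Eq. 7: 1.2(222.35) + 1.6(126.70) + 0.5(171.62) = 266.82 + 202.72 + 85.81 = 555.35
The largest value is 555.35 kN from combination 7.

Combination 7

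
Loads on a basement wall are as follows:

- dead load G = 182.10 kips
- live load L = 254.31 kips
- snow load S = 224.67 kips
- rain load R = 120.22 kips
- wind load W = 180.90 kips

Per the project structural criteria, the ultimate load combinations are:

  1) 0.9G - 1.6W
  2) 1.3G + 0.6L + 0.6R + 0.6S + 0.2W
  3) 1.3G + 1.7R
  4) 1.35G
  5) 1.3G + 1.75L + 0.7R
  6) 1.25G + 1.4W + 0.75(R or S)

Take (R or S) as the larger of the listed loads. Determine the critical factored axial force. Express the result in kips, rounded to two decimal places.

765.93 kips

(R or S) → S = 224.67 kips.
1) 0.9(182.10) - 1.6(180.90) = 163.89 - 289.44 = -125.55
2) 1.3(182.10) + 0.6(254.31) + 0.6(120.22) + 0.6(224.67) + 0.2(180.90) = 236.73 + 152.59 + 72.13 + 134.80 + 36.18 = 632.43
3) 1.3(182.10) + 1.7(120.22) = 236.73 + 204.37 = 441.10
4) 1.35(182.10) = 245.84
5) 1.3(182.10) + 1.75(254.31) + 0.7(120.22) = 765.93
6) 1.25(182.10) + 1.4(180.90) + 0.75(224.67) = 227.63 + 253.26 + 168.50 = 649.39
The controlling combination is 5, giving 765.93 kips.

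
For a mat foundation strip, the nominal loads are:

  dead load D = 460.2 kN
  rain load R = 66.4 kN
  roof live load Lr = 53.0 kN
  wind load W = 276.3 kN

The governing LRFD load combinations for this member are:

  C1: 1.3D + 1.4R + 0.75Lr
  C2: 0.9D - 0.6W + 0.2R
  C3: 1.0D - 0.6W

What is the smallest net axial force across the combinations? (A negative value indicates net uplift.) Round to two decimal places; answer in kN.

261.68 kN

C1: 1.3(460.2) + 1.4(66.4) + 0.75(53.0) = 730.97
C2: 0.9(460.2) - 0.6(276.3) + 0.2(66.4) = 261.68
C3: 1.0(460.2) - 0.6(276.3) = 294.42
Combination 2 gives the minimum: 261.68 kN.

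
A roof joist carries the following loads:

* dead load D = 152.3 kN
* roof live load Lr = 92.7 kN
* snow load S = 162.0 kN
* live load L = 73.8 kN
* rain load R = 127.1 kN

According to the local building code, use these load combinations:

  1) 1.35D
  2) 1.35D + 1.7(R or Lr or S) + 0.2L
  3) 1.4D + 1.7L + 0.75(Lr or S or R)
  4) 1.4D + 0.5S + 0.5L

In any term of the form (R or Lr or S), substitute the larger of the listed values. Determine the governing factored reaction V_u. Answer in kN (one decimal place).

(R or Lr or S) → S = 162.0 kN; (Lr or S or R) → S = 162.0 kN.
1) 1.35(152.3) = 205.6
2) 1.35(152.3) + 1.7(162.0) + 0.2(73.8) = 205.6 + 275.4 + 14.8 = 495.8
3) 1.4(152.3) + 1.7(73.8) + 0.75(162.0) = 213.2 + 125.5 + 121.5 = 460.2
4) 1.4(152.3) + 0.5(162.0) + 0.5(73.8) = 213.2 + 81.0 + 36.9 = 331.1
Combination 2 governs: V_u = 495.8 kN.

495.8 kN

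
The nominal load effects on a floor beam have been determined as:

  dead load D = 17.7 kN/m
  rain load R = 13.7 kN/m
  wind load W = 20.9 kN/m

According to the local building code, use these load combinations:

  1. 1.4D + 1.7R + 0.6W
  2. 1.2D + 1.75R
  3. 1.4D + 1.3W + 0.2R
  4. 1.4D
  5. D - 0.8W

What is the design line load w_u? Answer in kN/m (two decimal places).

1. 1.4(17.7) + 1.7(13.7) + 0.6(20.9) = 24.78 + 23.29 + 12.54 = 60.61
2. 1.2(17.7) + 1.75(13.7) = 21.24 + 23.98 = 45.22
3. 1.4(17.7) + 1.3(20.9) + 0.2(13.7) = 24.78 + 27.17 + 2.74 = 54.69
4. 1.4(17.7) = 24.78
5. 1.0(17.7) - 0.8(20.9) = 17.70 - 16.72 = 0.98
The controlling combination is 1, giving 60.61 kN/m.

60.61 kN/m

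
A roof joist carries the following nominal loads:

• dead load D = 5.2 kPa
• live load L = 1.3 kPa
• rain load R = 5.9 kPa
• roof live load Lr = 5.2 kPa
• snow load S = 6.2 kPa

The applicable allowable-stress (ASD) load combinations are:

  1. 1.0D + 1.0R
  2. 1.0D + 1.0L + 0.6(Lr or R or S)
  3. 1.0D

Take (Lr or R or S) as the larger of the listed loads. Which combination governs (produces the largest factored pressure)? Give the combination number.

(Lr or R or S) → S = 6.2 kPa.
1. 1.0(5.2) + 1.0(5.9) = 11.1
2. 1.0(5.2) + 1.0(1.3) + 0.6(6.2) = 10.2
3. 1.0(5.2) = 5.2
The largest value is 11.1 kPa from combination 1.

Combination 1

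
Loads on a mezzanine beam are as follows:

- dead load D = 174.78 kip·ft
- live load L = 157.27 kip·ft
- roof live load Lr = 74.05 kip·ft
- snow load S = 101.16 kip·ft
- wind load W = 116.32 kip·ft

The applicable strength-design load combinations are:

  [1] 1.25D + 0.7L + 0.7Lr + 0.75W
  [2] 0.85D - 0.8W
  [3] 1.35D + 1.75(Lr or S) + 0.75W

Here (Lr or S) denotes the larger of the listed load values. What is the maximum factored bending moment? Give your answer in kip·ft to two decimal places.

500.22 kip·ft

(Lr or S) → S = 101.16 kip·ft.
[1] 1.25(174.78) + 0.7(157.27) + 0.7(74.05) + 0.75(116.32) = 467.64
[2] 0.85(174.78) - 0.8(116.32) = 55.51
[3] 1.35(174.78) + 1.75(101.16) + 0.75(116.32) = 500.22
Combination 3 governs: M_u = 500.22 kip·ft.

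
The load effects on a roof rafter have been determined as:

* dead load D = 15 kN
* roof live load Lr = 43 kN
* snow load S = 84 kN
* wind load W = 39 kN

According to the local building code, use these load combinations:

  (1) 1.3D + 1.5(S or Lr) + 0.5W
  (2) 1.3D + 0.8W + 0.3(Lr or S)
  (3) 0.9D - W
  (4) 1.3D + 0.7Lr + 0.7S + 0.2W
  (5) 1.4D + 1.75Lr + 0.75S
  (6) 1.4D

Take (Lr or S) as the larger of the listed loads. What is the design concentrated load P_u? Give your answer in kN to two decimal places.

165.00 kN

(S or Lr) → S = 84 kN; (Lr or S) → S = 84 kN.
(1) 1.3(15) + 1.5(84) + 0.5(39) = 19.50 + 126.00 + 19.50 = 165.00
(2) 1.3(15) + 0.8(39) + 0.3(84) = 19.50 + 31.20 + 25.20 = 75.90
(3) 0.9(15) - 1.0(39) = 13.50 - 39.00 = -25.50
(4) 1.3(15) + 0.7(43) + 0.7(84) + 0.2(39) = 19.50 + 30.10 + 58.80 + 7.80 = 116.20
(5) 1.4(15) + 1.75(43) + 0.75(84) = 21.00 + 75.25 + 63.00 = 159.25
(6) 1.4(15) = 21.00
Maximum is from combination 1.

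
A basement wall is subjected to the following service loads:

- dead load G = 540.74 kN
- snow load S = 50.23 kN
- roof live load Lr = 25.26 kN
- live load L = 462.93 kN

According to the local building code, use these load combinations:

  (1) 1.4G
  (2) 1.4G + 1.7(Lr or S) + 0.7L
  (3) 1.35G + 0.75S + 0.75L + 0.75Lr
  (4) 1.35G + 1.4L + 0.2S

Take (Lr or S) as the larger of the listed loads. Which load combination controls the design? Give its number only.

Combination 4

(Lr or S) → S = 50.23 kN.
(1) 1.4(540.74) = 757.04
(2) 1.4(540.74) + 1.7(50.23) + 0.7(462.93) = 757.04 + 85.39 + 324.05 = 1166.48
(3) 1.35(540.74) + 0.75(50.23) + 0.75(462.93) + 0.75(25.26) = 1133.81
(4) 1.35(540.74) + 1.4(462.93) + 0.2(50.23) = 730.00 + 648.10 + 10.05 = 1388.15
The largest value is 1388.15 kN from combination 4.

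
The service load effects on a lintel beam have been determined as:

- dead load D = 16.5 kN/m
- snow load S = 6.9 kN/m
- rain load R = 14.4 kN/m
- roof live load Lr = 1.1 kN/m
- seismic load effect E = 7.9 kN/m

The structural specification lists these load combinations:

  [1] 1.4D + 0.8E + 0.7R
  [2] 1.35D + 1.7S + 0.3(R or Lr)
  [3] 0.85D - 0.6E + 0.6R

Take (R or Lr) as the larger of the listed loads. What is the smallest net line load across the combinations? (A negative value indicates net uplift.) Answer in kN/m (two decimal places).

(R or Lr) → R = 14.4 kN/m.
[1] 1.4(16.5) + 0.8(7.9) + 0.7(14.4) = 23.10 + 6.32 + 10.08 = 39.50
[2] 1.35(16.5) + 1.7(6.9) + 0.3(14.4) = 22.28 + 11.73 + 4.32 = 38.33
[3] 0.85(16.5) - 0.6(7.9) + 0.6(14.4) = 14.03 - 4.74 + 8.64 = 17.93
Combination 3 gives the minimum: 17.93 kN/m.

17.93 kN/m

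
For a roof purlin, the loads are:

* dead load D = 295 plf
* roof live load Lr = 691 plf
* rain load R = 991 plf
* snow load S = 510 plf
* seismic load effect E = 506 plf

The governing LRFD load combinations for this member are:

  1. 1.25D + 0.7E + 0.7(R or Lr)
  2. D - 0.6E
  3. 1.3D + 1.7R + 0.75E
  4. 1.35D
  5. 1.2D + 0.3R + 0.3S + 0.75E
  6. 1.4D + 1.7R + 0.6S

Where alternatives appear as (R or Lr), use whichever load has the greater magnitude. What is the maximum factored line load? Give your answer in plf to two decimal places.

(R or Lr) → R = 991 plf.
1. 1.25(295) + 0.7(506) + 0.7(991) = 368.75 + 354.20 + 693.70 = 1416.65
2. 1.0(295) - 0.6(506) = 295.00 - 303.60 = -8.60
3. 1.3(295) + 1.7(991) + 0.75(506) = 383.50 + 1684.70 + 379.50 = 2447.70
4. 1.35(295) = 398.25
5. 1.2(295) + 0.3(991) + 0.3(510) + 0.75(506) = 354.00 + 297.30 + 153.00 + 379.50 = 1183.80
6. 1.4(295) + 1.7(991) + 0.6(510) = 413.00 + 1684.70 + 306.00 = 2403.70
Combination 3 governs: w_u = 2447.70 plf.

2447.70 plf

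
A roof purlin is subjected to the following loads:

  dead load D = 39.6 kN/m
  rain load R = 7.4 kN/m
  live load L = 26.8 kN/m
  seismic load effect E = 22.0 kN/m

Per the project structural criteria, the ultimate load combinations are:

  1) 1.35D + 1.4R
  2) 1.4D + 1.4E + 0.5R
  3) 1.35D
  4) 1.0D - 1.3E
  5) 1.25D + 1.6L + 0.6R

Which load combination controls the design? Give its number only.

Combination 5

1) 1.35(39.6) + 1.4(7.4) = 53.46 + 10.36 = 63.82
2) 1.4(39.6) + 1.4(22.0) + 0.5(7.4) = 55.44 + 30.80 + 3.70 = 89.94
3) 1.35(39.6) = 53.46
4) 1.0(39.6) - 1.3(22.0) = 39.60 - 28.60 = 11.00
5) 1.25(39.6) + 1.6(26.8) + 0.6(7.4) = 49.50 + 42.88 + 4.44 = 96.82
The largest value is 96.82 kN/m from combination 5.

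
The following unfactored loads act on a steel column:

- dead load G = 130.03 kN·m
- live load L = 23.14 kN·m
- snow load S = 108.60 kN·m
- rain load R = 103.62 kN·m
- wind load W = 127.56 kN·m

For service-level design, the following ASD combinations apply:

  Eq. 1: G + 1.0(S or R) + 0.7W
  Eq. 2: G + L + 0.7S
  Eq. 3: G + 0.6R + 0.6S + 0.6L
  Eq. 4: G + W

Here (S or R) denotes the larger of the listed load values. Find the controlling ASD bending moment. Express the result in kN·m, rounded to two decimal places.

327.92 kN·m

(S or R) → S = 108.60 kN·m.
Eq. 1: 1.0(130.03) + 1.0(108.60) + 0.7(127.56) = 327.92
Eq. 2: 1.0(130.03) + 1.0(23.14) + 0.7(108.60) = 229.19
Eq. 3: 1.0(130.03) + 0.6(103.62) + 0.6(108.60) + 0.6(23.14) = 271.25
Eq. 4: 1.0(130.03) + 1.0(127.56) = 257.59
The controlling combination is 1, giving 327.92 kN·m.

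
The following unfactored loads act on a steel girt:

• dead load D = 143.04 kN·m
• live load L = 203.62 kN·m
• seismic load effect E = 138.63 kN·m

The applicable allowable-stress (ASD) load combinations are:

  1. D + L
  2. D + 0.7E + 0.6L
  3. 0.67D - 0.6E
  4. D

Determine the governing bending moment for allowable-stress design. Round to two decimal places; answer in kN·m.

1. 1.0(143.04) + 1.0(203.62) = 143.04 + 203.62 = 346.66
2. 1.0(143.04) + 0.7(138.63) + 0.6(203.62) = 143.04 + 97.04 + 122.17 = 362.25
3. 0.67(143.04) - 0.6(138.63) = 95.84 - 83.18 = 12.66
4. 1.0(143.04) = 143.04
Maximum is from combination 2.

362.25 kN·m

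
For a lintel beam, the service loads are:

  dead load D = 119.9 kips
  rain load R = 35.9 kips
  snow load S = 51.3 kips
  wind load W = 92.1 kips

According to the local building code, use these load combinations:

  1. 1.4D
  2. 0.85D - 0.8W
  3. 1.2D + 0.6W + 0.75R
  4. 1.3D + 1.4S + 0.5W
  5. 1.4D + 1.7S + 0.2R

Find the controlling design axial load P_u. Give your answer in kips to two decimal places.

273.74 kips

1. 1.4(119.9) = 167.86
2. 0.85(119.9) - 0.8(92.1) = 101.92 - 73.68 = 28.24
3. 1.2(119.9) + 0.6(92.1) + 0.75(35.9) = 143.88 + 55.26 + 26.93 = 226.07
4. 1.3(119.9) + 1.4(51.3) + 0.5(92.1) = 155.87 + 71.82 + 46.05 = 273.74
5. 1.4(119.9) + 1.7(51.3) + 0.2(35.9) = 167.86 + 87.21 + 7.18 = 262.25
Maximum is from combination 4.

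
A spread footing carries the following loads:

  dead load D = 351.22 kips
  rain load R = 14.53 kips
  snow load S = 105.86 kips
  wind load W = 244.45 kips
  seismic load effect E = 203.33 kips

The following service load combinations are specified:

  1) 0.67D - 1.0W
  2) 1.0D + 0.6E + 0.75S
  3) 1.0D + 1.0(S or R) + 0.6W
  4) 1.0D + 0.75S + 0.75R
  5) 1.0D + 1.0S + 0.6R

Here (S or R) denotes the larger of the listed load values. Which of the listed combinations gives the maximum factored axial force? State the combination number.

Combination 3

(S or R) → S = 105.86 kips.
1) 0.67(351.22) - 1.0(244.45) = 235.32 - 244.45 = -9.13
2) 1.0(351.22) + 0.6(203.33) + 0.75(105.86) = 552.61
3) 1.0(351.22) + 1.0(105.86) + 0.6(244.45) = 351.22 + 105.86 + 146.67 = 603.75
4) 1.0(351.22) + 0.75(105.86) + 0.75(14.53) = 441.51
5) 1.0(351.22) + 1.0(105.86) + 0.6(14.53) = 351.22 + 105.86 + 8.72 = 465.80
The largest value is 603.75 kips from combination 3.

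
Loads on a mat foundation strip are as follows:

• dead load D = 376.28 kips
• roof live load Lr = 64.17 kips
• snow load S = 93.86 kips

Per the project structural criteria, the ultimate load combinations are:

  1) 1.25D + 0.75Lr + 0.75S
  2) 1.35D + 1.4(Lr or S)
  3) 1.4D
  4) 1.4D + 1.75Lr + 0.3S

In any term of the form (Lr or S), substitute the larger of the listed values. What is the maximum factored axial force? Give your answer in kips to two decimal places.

(Lr or S) → S = 93.86 kips.
1) 1.25(376.28) + 0.75(64.17) + 0.75(93.86) = 588.87
2) 1.35(376.28) + 1.4(93.86) = 639.38
3) 1.4(376.28) = 526.79
4) 1.4(376.28) + 1.75(64.17) + 0.3(93.86) = 667.25
Maximum is from combination 4.

667.25 kips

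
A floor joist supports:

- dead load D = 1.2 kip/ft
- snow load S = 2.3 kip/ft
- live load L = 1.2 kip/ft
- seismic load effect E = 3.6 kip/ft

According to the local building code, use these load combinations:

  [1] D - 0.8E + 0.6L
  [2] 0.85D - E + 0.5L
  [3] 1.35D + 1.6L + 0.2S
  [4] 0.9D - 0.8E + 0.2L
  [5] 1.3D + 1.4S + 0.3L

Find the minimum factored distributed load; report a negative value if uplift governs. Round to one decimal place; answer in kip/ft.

-2.0 kip/ft

[1] 1.0(1.2) - 0.8(3.6) + 0.6(1.2) = 1.2 - 2.9 + 0.7 = -1.0
[2] 0.85(1.2) - 1.0(3.6) + 0.5(1.2) = 1.0 - 3.6 + 0.6 = -2.0
[3] 1.35(1.2) + 1.6(1.2) + 0.2(2.3) = 1.6 + 1.9 + 0.5 = 4.0
[4] 0.9(1.2) - 0.8(3.6) + 0.2(1.2) = 1.1 - 2.9 + 0.2 = -1.6
[5] 1.3(1.2) + 1.4(2.3) + 0.3(1.2) = 5.1
Combination 2 gives the minimum: -2.0 kip/ft.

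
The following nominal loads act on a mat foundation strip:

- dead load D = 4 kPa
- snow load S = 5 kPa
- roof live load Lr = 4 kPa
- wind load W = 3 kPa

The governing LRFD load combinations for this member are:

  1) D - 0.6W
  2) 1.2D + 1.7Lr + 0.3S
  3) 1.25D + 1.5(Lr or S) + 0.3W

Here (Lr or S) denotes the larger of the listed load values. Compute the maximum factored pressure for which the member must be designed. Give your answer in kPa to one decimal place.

13.4 kPa

(Lr or S) → S = 5 kPa.
1) 1.0(4) - 0.6(3) = 4.0 - 1.8 = 2.2
2) 1.2(4) + 1.7(4) + 0.3(5) = 4.8 + 6.8 + 1.5 = 13.1
3) 1.25(4) + 1.5(5) + 0.3(3) = 5.0 + 7.5 + 0.9 = 13.4
Combination 3 governs: p_u = 13.4 kPa.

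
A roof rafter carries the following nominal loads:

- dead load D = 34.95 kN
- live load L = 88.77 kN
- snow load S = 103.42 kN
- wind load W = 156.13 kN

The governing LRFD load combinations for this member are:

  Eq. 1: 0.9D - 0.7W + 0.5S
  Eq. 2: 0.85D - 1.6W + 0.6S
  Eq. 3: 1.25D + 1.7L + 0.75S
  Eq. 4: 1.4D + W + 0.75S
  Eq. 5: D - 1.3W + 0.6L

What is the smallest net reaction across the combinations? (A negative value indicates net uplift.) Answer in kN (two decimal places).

Eq. 1: 0.9(34.95) - 0.7(156.13) + 0.5(103.42) = -26.13
Eq. 2: 0.85(34.95) - 1.6(156.13) + 0.6(103.42) = 29.71 - 249.81 + 62.05 = -158.05
Eq. 3: 1.25(34.95) + 1.7(88.77) + 0.75(103.42) = 272.16
Eq. 4: 1.4(34.95) + 1.0(156.13) + 0.75(103.42) = 48.93 + 156.13 + 77.57 = 282.63
Eq. 5: 1.0(34.95) - 1.3(156.13) + 0.6(88.77) = 34.95 - 202.97 + 53.26 = -114.76
Combination 2 gives the minimum: -158.05 kN.

-158.05 kN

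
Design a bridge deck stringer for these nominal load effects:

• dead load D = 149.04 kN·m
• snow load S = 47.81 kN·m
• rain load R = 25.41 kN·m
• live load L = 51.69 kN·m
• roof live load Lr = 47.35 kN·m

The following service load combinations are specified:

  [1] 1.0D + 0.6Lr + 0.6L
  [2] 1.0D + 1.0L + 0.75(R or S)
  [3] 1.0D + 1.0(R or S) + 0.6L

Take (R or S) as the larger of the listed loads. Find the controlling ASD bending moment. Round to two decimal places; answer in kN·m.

236.59 kN·m

(R or S) → S = 47.81 kN·m.
[1] 1.0(149.04) + 0.6(47.35) + 0.6(51.69) = 149.04 + 28.41 + 31.01 = 208.46
[2] 1.0(149.04) + 1.0(51.69) + 0.75(47.81) = 149.04 + 51.69 + 35.86 = 236.59
[3] 1.0(149.04) + 1.0(47.81) + 0.6(51.69) = 149.04 + 47.81 + 31.01 = 227.86
Combination 2 governs: M = 236.59 kN·m.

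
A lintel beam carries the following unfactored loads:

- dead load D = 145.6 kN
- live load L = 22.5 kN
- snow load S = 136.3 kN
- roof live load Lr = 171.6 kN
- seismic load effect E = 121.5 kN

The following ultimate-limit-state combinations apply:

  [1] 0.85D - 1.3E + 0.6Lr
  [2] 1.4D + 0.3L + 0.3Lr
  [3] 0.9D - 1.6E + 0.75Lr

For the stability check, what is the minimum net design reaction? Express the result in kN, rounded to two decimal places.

65.34 kN

[1] 0.85(145.6) - 1.3(121.5) + 0.6(171.6) = 123.76 - 157.95 + 102.96 = 68.77
[2] 1.4(145.6) + 0.3(22.5) + 0.3(171.6) = 203.84 + 6.75 + 51.48 = 262.07
[3] 0.9(145.6) - 1.6(121.5) + 0.75(171.6) = 131.04 - 194.40 + 128.70 = 65.34
Combination 3 gives the minimum: 65.34 kN.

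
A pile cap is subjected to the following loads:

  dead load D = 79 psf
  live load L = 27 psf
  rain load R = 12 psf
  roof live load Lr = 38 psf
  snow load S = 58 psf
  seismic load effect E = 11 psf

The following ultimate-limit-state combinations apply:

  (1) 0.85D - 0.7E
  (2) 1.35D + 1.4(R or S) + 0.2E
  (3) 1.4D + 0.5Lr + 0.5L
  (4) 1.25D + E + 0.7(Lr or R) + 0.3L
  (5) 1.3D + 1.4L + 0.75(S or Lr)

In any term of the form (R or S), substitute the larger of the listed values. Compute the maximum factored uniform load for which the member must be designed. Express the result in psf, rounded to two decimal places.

(R or S) → S = 58 psf; (Lr or R) → Lr = 38 psf; (S or Lr) → S = 58 psf.
(1) 0.85(79) - 0.7(11) = 67.15 - 7.70 = 59.45
(2) 1.35(79) + 1.4(58) + 0.2(11) = 106.65 + 81.20 + 2.20 = 190.05
(3) 1.4(79) + 0.5(38) + 0.5(27) = 110.60 + 19.00 + 13.50 = 143.10
(4) 1.25(79) + 1.0(11) + 0.7(38) + 0.3(27) = 98.75 + 11.00 + 26.60 + 8.10 = 144.45
(5) 1.3(79) + 1.4(27) + 0.75(58) = 102.70 + 37.80 + 43.50 = 184.00
Combination 2 governs: q_u = 190.05 psf.

190.05 psf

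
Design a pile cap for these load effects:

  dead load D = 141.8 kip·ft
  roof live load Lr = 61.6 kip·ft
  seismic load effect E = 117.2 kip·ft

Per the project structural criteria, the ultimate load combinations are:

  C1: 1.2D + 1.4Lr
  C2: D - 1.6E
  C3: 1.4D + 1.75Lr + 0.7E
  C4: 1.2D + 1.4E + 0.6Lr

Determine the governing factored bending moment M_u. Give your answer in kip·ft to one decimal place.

C1: 1.2(141.8) + 1.4(61.6) = 256.4
C2: 1.0(141.8) - 1.6(117.2) = -45.7
C3: 1.4(141.8) + 1.75(61.6) + 0.7(117.2) = 388.4
C4: 1.2(141.8) + 1.4(117.2) + 0.6(61.6) = 371.2
The controlling combination is 3, giving 388.4 kip·ft.

388.4 kip·ft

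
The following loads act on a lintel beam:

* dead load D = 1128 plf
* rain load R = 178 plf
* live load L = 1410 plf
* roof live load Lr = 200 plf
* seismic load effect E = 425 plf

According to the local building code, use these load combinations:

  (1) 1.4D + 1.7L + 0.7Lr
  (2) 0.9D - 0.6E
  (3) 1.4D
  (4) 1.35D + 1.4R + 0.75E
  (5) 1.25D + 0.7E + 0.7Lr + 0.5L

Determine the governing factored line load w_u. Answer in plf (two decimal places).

(1) 1.4(1128) + 1.7(1410) + 0.7(200) = 1579.20 + 2397.00 + 140.00 = 4116.20
(2) 0.9(1128) - 0.6(425) = 1015.20 - 255.00 = 760.20
(3) 1.4(1128) = 1579.20
(4) 1.35(1128) + 1.4(178) + 0.75(425) = 1522.80 + 249.20 + 318.75 = 2090.75
(5) 1.25(1128) + 0.7(425) + 0.7(200) + 0.5(1410) = 1410.00 + 297.50 + 140.00 + 705.00 = 2552.50
The controlling combination is 1, giving 4116.20 plf.

4116.20 plf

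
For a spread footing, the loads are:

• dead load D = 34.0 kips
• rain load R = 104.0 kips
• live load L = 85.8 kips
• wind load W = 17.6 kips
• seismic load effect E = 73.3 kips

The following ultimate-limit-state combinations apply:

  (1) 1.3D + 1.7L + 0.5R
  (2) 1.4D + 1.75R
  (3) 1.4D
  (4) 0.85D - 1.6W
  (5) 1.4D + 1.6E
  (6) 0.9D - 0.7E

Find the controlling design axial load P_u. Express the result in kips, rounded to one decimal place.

(1) 1.3(34.0) + 1.7(85.8) + 0.5(104.0) = 44.2 + 145.9 + 52.0 = 242.1
(2) 1.4(34.0) + 1.75(104.0) = 47.6 + 182.0 = 229.6
(3) 1.4(34.0) = 47.6
(4) 0.85(34.0) - 1.6(17.6) = 28.9 - 28.2 = 0.7
(5) 1.4(34.0) + 1.6(73.3) = 47.6 + 117.3 = 164.9
(6) 0.9(34.0) - 0.7(73.3) = 30.6 - 51.3 = -20.7
Combination 1 governs: P_u = 242.1 kips.

242.1 kips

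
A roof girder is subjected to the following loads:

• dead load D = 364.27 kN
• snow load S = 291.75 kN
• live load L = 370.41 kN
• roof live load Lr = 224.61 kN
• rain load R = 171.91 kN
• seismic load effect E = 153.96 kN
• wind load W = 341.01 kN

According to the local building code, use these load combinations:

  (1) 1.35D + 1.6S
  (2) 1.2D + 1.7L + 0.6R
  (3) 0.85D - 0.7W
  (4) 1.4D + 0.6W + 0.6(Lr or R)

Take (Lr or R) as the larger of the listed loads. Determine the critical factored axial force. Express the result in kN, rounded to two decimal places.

(Lr or R) → Lr = 224.61 kN.
(1) 1.35(364.27) + 1.6(291.75) = 491.76 + 466.80 = 958.56
(2) 1.2(364.27) + 1.7(370.41) + 0.6(171.91) = 437.12 + 629.70 + 103.15 = 1169.97
(3) 0.85(364.27) - 0.7(341.01) = 309.63 - 238.71 = 70.92
(4) 1.4(364.27) + 0.6(341.01) + 0.6(224.61) = 849.35
Combination 2 governs: N_u = 1169.97 kN.

1169.97 kN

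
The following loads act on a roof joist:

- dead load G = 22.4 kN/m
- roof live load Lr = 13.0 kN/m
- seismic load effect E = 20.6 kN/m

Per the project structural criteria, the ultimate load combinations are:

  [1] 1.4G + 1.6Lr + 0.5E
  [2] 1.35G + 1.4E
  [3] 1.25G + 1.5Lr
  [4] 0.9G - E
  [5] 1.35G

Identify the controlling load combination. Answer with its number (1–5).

[1] 1.4(22.4) + 1.6(13.0) + 0.5(20.6) = 62.46
[2] 1.35(22.4) + 1.4(20.6) = 59.08
[3] 1.25(22.4) + 1.5(13.0) = 47.50
[4] 0.9(22.4) - 1.0(20.6) = -0.44
[5] 1.35(22.4) = 30.24
The largest value is 62.46 kN/m from combination 1.

Combination 1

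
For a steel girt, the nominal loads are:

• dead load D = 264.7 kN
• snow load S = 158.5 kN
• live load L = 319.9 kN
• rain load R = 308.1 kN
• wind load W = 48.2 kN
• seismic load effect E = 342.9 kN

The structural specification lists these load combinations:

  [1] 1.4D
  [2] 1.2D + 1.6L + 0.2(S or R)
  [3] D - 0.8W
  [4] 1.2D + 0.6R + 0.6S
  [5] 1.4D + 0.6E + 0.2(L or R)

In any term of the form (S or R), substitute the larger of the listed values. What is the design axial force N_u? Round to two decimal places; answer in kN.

(S or R) → R = 308.1 kN; (L or R) → L = 319.9 kN.
[1] 1.4(264.7) = 370.58
[2] 1.2(264.7) + 1.6(319.9) + 0.2(308.1) = 317.64 + 511.84 + 61.62 = 891.10
[3] 1.0(264.7) - 0.8(48.2) = 264.70 - 38.56 = 226.14
[4] 1.2(264.7) + 0.6(308.1) + 0.6(158.5) = 317.64 + 184.86 + 95.10 = 597.60
[5] 1.4(264.7) + 0.6(342.9) + 0.2(319.9) = 370.58 + 205.74 + 63.98 = 640.30
Combination 2 governs: N_u = 891.10 kN.

891.10 kN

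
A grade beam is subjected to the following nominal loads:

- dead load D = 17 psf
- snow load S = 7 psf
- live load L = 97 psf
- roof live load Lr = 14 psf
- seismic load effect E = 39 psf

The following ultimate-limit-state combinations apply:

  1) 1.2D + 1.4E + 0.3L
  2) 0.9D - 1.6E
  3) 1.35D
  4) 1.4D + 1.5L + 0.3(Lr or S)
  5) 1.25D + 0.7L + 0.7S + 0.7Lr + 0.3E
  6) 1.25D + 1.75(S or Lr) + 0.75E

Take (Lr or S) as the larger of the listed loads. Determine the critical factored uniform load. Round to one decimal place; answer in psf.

(Lr or S) → Lr = 14 psf; (S or Lr) → Lr = 14 psf.
1) 1.2(17) + 1.4(39) + 0.3(97) = 20.4 + 54.6 + 29.1 = 104.1
2) 0.9(17) - 1.6(39) = 15.3 - 62.4 = -47.1
3) 1.35(17) = 23.0
4) 1.4(17) + 1.5(97) + 0.3(14) = 23.8 + 145.5 + 4.2 = 173.5
5) 1.25(17) + 0.7(97) + 0.7(7) + 0.7(14) + 0.3(39) = 21.3 + 67.9 + 4.9 + 9.8 + 11.7 = 115.6
6) 1.25(17) + 1.75(14) + 0.75(39) = 75.0
Maximum is from combination 4.

173.5 psf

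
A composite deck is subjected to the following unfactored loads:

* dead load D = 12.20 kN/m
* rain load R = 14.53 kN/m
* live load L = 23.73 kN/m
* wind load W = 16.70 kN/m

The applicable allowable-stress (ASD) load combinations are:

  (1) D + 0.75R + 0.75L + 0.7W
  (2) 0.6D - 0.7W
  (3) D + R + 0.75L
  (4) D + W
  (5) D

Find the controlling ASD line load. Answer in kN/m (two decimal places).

(1) 1.0(12.20) + 0.75(14.53) + 0.75(23.73) + 0.7(16.70) = 12.20 + 10.90 + 17.80 + 11.69 = 52.59
(2) 0.6(12.20) - 0.7(16.70) = 7.32 - 11.69 = -4.37
(3) 1.0(12.20) + 1.0(14.53) + 0.75(23.73) = 12.20 + 14.53 + 17.80 = 44.53
(4) 1.0(12.20) + 1.0(16.70) = 12.20 + 16.70 = 28.90
(5) 1.0(12.20) = 12.20
Combination 1 governs: w = 52.59 kN/m.

52.59 kN/m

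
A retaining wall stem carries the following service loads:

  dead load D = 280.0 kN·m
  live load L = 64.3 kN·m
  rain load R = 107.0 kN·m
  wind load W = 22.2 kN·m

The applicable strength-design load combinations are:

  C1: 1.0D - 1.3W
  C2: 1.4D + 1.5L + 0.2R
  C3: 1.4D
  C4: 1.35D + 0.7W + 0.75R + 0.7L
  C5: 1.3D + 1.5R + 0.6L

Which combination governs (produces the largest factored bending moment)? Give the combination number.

C1: 1.0(280.0) - 1.3(22.2) = 280.00 - 28.86 = 251.14
C2: 1.4(280.0) + 1.5(64.3) + 0.2(107.0) = 392.00 + 96.45 + 21.40 = 509.85
C3: 1.4(280.0) = 392.00
C4: 1.35(280.0) + 0.7(22.2) + 0.75(107.0) + 0.7(64.3) = 378.00 + 15.54 + 80.25 + 45.01 = 518.80
C5: 1.3(280.0) + 1.5(107.0) + 0.6(64.3) = 364.00 + 160.50 + 38.58 = 563.08
The largest value is 563.08 kN·m from combination 5.

Combination 5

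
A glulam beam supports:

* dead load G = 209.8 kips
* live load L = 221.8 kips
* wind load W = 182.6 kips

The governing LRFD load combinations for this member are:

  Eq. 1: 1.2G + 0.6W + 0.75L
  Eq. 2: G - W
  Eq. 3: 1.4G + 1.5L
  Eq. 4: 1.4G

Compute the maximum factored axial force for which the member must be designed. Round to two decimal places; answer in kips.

626.42 kips

Eq. 1: 1.2(209.8) + 0.6(182.6) + 0.75(221.8) = 251.76 + 109.56 + 166.35 = 527.67
Eq. 2: 1.0(209.8) - 1.0(182.6) = 209.80 - 182.60 = 27.20
Eq. 3: 1.4(209.8) + 1.5(221.8) = 293.72 + 332.70 = 626.42
Eq. 4: 1.4(209.8) = 293.72
Maximum is from combination 3.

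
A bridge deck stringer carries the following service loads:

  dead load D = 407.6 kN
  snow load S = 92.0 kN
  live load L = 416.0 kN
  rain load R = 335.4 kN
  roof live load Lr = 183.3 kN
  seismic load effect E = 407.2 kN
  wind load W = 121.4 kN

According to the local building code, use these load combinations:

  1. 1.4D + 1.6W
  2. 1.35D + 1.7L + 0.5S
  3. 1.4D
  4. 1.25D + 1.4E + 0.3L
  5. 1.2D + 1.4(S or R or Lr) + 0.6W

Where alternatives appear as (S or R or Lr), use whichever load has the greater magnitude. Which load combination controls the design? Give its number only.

Combination 2

(S or R or Lr) → R = 335.4 kN.
1. 1.4(407.6) + 1.6(121.4) = 764.88
2. 1.35(407.6) + 1.7(416.0) + 0.5(92.0) = 1303.46
3. 1.4(407.6) = 570.64
4. 1.25(407.6) + 1.4(407.2) + 0.3(416.0) = 1204.38
5. 1.2(407.6) + 1.4(335.4) + 0.6(121.4) = 1031.52
The largest value is 1303.46 kN from combination 2.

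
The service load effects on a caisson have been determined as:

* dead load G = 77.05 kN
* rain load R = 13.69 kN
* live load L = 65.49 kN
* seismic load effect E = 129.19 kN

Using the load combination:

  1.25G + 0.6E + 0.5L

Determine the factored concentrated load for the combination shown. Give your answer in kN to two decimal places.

206.57 kN

1.25(77.05) + 0.6(129.19) + 0.5(65.49) = 96.31 + 77.51 + 32.75 = 206.57
P_u = 206.57 kN.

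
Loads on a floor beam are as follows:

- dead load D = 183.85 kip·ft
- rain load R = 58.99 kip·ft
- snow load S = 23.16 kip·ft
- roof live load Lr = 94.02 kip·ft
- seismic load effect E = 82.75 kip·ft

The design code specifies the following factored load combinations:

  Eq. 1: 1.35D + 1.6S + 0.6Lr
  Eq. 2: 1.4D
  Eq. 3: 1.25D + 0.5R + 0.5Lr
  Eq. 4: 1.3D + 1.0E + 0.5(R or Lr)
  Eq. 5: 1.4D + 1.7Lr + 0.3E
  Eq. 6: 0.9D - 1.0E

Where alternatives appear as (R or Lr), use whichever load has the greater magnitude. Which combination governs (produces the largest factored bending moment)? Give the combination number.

(R or Lr) → Lr = 94.02 kip·ft.
Eq. 1: 1.35(183.85) + 1.6(23.16) + 0.6(94.02) = 248.20 + 37.06 + 56.41 = 341.67
Eq. 2: 1.4(183.85) = 257.39
Eq. 3: 1.25(183.85) + 0.5(58.99) + 0.5(94.02) = 229.81 + 29.50 + 47.01 = 306.32
Eq. 4: 1.3(183.85) + 1.0(82.75) + 0.5(94.02) = 239.01 + 82.75 + 47.01 = 368.77
Eq. 5: 1.4(183.85) + 1.7(94.02) + 0.3(82.75) = 257.39 + 159.83 + 24.83 = 442.05
Eq. 6: 0.9(183.85) - 1.0(82.75) = 165.47 - 82.75 = 82.72
The largest value is 442.05 kip·ft from combination 5.

Combination 5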